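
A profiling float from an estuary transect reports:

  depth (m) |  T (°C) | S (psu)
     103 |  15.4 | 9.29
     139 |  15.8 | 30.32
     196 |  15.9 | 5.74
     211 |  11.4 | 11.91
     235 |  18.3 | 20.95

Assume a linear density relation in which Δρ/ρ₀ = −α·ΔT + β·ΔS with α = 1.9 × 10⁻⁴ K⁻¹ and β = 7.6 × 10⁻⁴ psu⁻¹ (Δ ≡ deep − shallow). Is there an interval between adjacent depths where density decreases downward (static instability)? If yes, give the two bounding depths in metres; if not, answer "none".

Evaluate Δρ/ρ₀ = −αΔT + βΔS across each adjacent pair:
  103–139 m: −αΔT+βΔS = −(1.9 × 10⁻⁴)(+0.4)+(7.6 × 10⁻⁴)(+21.03) = 0.016 → stable
  139–196 m: −αΔT+βΔS = −(1.9 × 10⁻⁴)(+0.1)+(7.6 × 10⁻⁴)(-24.58) = -0.019 → UNSTABLE
  196–211 m: −αΔT+βΔS = −(1.9 × 10⁻⁴)(-4.5)+(7.6 × 10⁻⁴)(+6.17) = 5.5 × 10⁻³ → stable
  211–235 m: −αΔT+βΔS = −(1.9 × 10⁻⁴)(+6.9)+(7.6 × 10⁻⁴)(+9.04) = 5.6 × 10⁻³ → stable
The 139–196 m interval has Δρ < 0: lighter water underlies denser water.

139–196 m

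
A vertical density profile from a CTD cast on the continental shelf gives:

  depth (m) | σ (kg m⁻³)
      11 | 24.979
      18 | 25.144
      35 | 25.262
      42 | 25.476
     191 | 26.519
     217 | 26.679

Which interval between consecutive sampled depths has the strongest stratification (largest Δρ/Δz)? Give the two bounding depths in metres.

35–42 m

Compute the density gradient over each adjacent pair:
  11–18 m: Δρ/Δz = 0.165/7 = 0.024 kg m⁻⁴
  18–35 m: Δρ/Δz = 0.118/17 = 6.9 × 10⁻³ kg m⁻⁴
  35–42 m: Δρ/Δz = 0.214/7 = 0.031 kg m⁻⁴
  42–191 m: Δρ/Δz = 1.043/149 = 7.0 × 10⁻³ kg m⁻⁴
  191–217 m: Δρ/Δz = 0.160/26 = 6.2 × 10⁻³ kg m⁻⁴
The largest gradient is in the 35–42 m interval — the pycnocline.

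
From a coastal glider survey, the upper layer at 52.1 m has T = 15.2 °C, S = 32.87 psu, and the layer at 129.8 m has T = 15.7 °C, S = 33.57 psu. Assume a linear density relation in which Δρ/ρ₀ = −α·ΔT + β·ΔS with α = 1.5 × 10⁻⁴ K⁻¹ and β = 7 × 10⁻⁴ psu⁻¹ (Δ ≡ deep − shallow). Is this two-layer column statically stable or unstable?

ΔT = 15.7 − 15.2 = +0.5 K and ΔS = 33.57 − 32.87 = +0.70 psu (deep − shallow).
−αΔT = -7.50 × 10⁻⁵; βΔS = 4.90 × 10⁻⁴; sum Δρ/ρ₀ = 4.15 × 10⁻⁴.
Δρ/ρ₀ > 0, so Δρ > 0: deeper water is denser → statically stable.

stable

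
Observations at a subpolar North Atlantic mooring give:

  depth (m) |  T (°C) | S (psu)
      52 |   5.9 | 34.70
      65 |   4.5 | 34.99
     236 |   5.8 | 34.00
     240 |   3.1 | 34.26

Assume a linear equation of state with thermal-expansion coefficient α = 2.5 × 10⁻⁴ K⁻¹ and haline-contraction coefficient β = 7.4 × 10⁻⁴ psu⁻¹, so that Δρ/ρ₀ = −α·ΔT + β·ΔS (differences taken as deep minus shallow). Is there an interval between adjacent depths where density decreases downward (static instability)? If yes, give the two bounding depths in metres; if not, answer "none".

Evaluate Δρ/ρ₀ = −αΔT + βΔS across each adjacent pair:
  52–65 m: −αΔT+βΔS = −(2.5 × 10⁻⁴)(-1.4)+(7.4 × 10⁻⁴)(+0.29) = 5.6 × 10⁻⁴ → stable
  65–236 m: −αΔT+βΔS = −(2.5 × 10⁻⁴)(+1.3)+(7.4 × 10⁻⁴)(-0.99) = -1.1 × 10⁻³ → UNSTABLE
  236–240 m: −αΔT+βΔS = −(2.5 × 10⁻⁴)(-2.7)+(7.4 × 10⁻⁴)(+0.26) = 8.7 × 10⁻⁴ → stable
The 65–236 m interval has Δρ < 0: lighter water underlies denser water.

65–236 m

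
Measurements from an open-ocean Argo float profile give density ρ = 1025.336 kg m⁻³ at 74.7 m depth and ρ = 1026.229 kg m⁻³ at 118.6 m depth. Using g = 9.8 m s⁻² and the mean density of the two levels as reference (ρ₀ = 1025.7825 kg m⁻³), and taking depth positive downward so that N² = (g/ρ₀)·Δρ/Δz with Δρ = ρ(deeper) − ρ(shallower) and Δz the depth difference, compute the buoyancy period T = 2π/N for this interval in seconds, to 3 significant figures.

451 s

Δρ = 1026.229 − 1025.336 = 0.893 kg m⁻³ over Δz = 118.6 − 74.7 = 43.9 m.
N² = (9.8/1025.7825) × (0.893/43.9) = 1.9434 × 10⁻⁴ s⁻².
N = √(1.9434 × 10⁻⁴) = 0.013941 rad s⁻¹, so T = 2π/N = 450.70 s ≈ 451 s.
N² > 0, so the interval is statically stable.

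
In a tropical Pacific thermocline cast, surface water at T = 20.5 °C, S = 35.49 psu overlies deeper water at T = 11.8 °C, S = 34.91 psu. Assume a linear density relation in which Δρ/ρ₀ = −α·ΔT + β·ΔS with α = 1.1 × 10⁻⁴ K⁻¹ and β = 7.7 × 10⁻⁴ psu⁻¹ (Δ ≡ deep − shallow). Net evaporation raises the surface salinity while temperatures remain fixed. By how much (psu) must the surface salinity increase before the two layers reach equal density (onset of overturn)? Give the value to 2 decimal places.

Neutral buoyancy requires −α(T_deep − T_surf) + β(S_deep − S_surf′) = 0.
S_surf′ = S_deep − (α/β)·ΔT = 34.91 − (1.1 × 10⁻⁴/7.7 × 10⁻⁴)·(-8.7) = 36.1529 psu.
Increase required: 36.1529 − 35.49 = 0.6629 psu.

0.66 psu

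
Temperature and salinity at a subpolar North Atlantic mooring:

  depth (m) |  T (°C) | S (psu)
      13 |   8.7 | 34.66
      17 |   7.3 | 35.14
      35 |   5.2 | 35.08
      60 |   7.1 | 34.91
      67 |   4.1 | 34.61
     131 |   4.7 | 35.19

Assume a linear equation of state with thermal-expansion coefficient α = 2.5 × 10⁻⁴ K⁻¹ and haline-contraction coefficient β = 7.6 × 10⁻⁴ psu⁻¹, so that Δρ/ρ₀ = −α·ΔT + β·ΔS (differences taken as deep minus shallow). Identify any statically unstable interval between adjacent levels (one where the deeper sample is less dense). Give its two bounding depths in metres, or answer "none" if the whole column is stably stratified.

35–60 m

Evaluate Δρ/ρ₀ = −αΔT + βΔS across each adjacent pair:
  13–17 m: −αΔT+βΔS = −(2.5 × 10⁻⁴)(-1.4)+(7.6 × 10⁻⁴)(+0.48) = 7.1 × 10⁻⁴ → stable
  17–35 m: −αΔT+βΔS = −(2.5 × 10⁻⁴)(-2.1)+(7.6 × 10⁻⁴)(-0.06) = 4.8 × 10⁻⁴ → stable
  35–60 m: −αΔT+βΔS = −(2.5 × 10⁻⁴)(+1.9)+(7.6 × 10⁻⁴)(-0.17) = -6.0 × 10⁻⁴ → UNSTABLE
  60–67 m: −αΔT+βΔS = −(2.5 × 10⁻⁴)(-3.0)+(7.6 × 10⁻⁴)(-0.30) = 5.2 × 10⁻⁴ → stable
  67–131 m: −αΔT+βΔS = −(2.5 × 10⁻⁴)(+0.6)+(7.6 × 10⁻⁴)(+0.58) = 2.9 × 10⁻⁴ → stable
The 35–60 m interval has Δρ < 0: lighter water underlies denser water.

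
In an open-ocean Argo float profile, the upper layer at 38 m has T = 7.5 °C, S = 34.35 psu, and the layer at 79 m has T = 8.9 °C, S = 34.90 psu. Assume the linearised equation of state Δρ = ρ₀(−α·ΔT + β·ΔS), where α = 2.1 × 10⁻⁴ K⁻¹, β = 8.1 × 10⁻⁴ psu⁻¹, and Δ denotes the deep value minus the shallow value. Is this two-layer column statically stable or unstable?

ΔT = 8.9 − 7.5 = +1.4 K and ΔS = 34.90 − 34.35 = +0.55 psu (deep − shallow).
−αΔT = -2.94 × 10⁻⁴; βΔS = 4.455 × 10⁻⁴; sum Δρ/ρ₀ = 1.515 × 10⁻⁴.
Δρ/ρ₀ > 0, so Δρ > 0: deeper water is denser → statically stable.

stable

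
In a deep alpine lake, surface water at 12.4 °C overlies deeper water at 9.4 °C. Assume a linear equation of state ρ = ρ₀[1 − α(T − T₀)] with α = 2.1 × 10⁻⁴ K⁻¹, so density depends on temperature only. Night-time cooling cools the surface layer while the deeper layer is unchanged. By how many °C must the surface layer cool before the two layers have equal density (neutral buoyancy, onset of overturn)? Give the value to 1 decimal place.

3.0 °C

With temperature the only control, equal density requires T_surf′ = T_deep.
T_surf′ = 9.4 °C.
Cooling required: 12.4 − 9.4 = 3.0 °C.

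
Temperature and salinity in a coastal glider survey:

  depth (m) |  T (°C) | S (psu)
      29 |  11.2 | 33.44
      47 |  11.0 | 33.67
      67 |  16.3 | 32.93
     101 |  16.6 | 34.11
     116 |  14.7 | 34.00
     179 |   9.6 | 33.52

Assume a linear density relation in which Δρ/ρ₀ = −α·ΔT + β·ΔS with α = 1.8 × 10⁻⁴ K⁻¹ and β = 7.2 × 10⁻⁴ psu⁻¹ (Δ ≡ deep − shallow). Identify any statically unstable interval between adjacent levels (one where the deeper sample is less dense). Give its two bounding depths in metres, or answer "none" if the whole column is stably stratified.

47–67 m

Evaluate Δρ/ρ₀ = −αΔT + βΔS across each adjacent pair:
  29–47 m: −αΔT+βΔS = −(1.8 × 10⁻⁴)(-0.2)+(7.2 × 10⁻⁴)(+0.23) = 2.0 × 10⁻⁴ → stable
  47–67 m: −αΔT+βΔS = −(1.8 × 10⁻⁴)(+5.3)+(7.2 × 10⁻⁴)(-0.74) = -1.5 × 10⁻³ → UNSTABLE
  67–101 m: −αΔT+βΔS = −(1.8 × 10⁻⁴)(+0.3)+(7.2 × 10⁻⁴)(+1.18) = 8.0 × 10⁻⁴ → stable
  101–116 m: −αΔT+βΔS = −(1.8 × 10⁻⁴)(-1.9)+(7.2 × 10⁻⁴)(-0.11) = 2.6 × 10⁻⁴ → stable
  116–179 m: −αΔT+βΔS = −(1.8 × 10⁻⁴)(-5.1)+(7.2 × 10⁻⁴)(-0.48) = 5.7 × 10⁻⁴ → stable
The 47–67 m interval has Δρ < 0: lighter water underlies denser water.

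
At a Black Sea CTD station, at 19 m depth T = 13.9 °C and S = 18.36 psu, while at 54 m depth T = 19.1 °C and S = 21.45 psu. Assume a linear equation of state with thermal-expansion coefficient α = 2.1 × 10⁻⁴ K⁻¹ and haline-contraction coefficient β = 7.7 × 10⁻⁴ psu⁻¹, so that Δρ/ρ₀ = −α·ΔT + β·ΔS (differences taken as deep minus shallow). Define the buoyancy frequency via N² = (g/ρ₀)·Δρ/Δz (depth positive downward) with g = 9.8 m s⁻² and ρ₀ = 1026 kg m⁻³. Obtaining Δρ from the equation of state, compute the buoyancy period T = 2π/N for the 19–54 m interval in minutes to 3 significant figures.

5.52 min

ΔT = +5.2 K, ΔS = +3.09 psu (deep − shallow).
Δρ/ρ₀ = −αΔT + βΔS = -1.092 × 10⁻³ + 2.3793 × 10⁻³ = 1.2873 × 10⁻³, so Δρ ≈ 1.321 kg m⁻³.
N² = (g/ρ₀)·Δρ/Δz = g·(Δρ/ρ₀)/Δz = 9.8 × 1.2873 × 10⁻³ / 35 = 3.6044 × 10⁻⁴ s⁻².
N = √(3.6044 × 10⁻⁴) = 0.018985 rad s⁻¹ → T = 2π/N = 330.96 s = 5.5160 min ≈ 5.52 min.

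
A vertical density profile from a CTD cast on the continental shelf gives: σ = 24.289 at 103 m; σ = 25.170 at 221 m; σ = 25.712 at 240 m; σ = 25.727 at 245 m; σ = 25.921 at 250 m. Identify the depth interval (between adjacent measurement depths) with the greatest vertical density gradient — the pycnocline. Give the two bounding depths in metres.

Compute the density gradient over each adjacent pair:
  103–221 m: Δρ/Δz = 0.881/118 = 7.5 × 10⁻³ kg m⁻⁴
  221–240 m: Δρ/Δz = 0.542/19 = 0.029 kg m⁻⁴
  240–245 m: Δρ/Δz = 0.015/5 = 3.0 × 10⁻³ kg m⁻⁴
  245–250 m: Δρ/Δz = 0.194/5 = 0.039 kg m⁻⁴
The largest gradient is in the 245–250 m interval — the pycnocline.

245–250 m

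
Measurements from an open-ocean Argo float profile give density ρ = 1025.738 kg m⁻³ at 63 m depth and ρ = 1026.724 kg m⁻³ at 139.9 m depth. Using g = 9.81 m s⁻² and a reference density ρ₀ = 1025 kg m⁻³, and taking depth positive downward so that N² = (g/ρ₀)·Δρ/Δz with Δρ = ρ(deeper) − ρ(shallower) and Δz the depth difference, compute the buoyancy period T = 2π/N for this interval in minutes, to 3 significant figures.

9.45 min

Δρ = 1026.724 − 1025.738 = 0.986 kg m⁻³ over Δz = 139.9 − 63 = 76.9 m.
N² = (9.81/1025) × (0.986/76.9) = 1.2271 × 10⁻⁴ s⁻².
N = √(1.2271 × 10⁻⁴) = 0.011077 rad s⁻¹, so T = 2π/N = 567.23 s = 9.4538 min ≈ 9.45 min.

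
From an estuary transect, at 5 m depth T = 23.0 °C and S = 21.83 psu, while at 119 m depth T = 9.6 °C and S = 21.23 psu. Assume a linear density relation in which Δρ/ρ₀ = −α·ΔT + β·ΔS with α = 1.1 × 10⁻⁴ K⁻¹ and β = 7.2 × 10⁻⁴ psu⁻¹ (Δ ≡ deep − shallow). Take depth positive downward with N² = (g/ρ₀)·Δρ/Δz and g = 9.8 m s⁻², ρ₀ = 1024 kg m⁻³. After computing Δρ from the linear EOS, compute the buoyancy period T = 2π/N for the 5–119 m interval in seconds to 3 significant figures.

ΔT = -13.4 K, ΔS = -0.60 psu (deep − shallow).
Δρ/ρ₀ = −αΔT + βΔS = 1.474 × 10⁻³ − 4.32 × 10⁻⁴ = 1.042 × 10⁻³, so Δρ ≈ 1.067 kg m⁻³.
N² = (g/ρ₀)·Δρ/Δz = g·(Δρ/ρ₀)/Δz = 9.8 × 1.042 × 10⁻³ / 114 = 8.9575 × 10⁻⁵ s⁻².
N = √(8.9575 × 10⁻⁵) = 9.4644 × 10⁻³ rad s⁻¹ → T = 2π/N = 663.88 s ≈ 664 s.

664 s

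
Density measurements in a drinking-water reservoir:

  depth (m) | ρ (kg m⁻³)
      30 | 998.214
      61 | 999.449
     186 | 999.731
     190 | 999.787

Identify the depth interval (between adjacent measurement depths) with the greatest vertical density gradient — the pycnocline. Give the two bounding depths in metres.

Compute the density gradient over each adjacent pair:
  30–61 m: Δρ/Δz = 1.235/31 = 0.040 kg m⁻⁴
  61–186 m: Δρ/Δz = 0.282/125 = 2.3 × 10⁻³ kg m⁻⁴
  186–190 m: Δρ/Δz = 0.056/4 = 0.014 kg m⁻⁴
The largest gradient is in the 30–61 m interval — the pycnocline.

30–61 m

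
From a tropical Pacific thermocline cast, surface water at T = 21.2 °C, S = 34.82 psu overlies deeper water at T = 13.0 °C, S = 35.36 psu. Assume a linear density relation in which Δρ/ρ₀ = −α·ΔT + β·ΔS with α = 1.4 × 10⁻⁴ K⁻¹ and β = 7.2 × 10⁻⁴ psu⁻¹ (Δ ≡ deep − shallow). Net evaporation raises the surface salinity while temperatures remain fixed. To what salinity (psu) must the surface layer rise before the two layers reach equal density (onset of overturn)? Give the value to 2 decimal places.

Neutral buoyancy requires −α(T_deep − T_surf) + β(S_deep − S_surf′) = 0.
S_surf′ = S_deep − (α/β)·ΔT = 35.36 − (1.4 × 10⁻⁴/7.2 × 10⁻⁴)·(-8.2) = 36.9544 psu.
Increase required: 36.9544 − 34.82 = 2.1344 psu.

36.95 psu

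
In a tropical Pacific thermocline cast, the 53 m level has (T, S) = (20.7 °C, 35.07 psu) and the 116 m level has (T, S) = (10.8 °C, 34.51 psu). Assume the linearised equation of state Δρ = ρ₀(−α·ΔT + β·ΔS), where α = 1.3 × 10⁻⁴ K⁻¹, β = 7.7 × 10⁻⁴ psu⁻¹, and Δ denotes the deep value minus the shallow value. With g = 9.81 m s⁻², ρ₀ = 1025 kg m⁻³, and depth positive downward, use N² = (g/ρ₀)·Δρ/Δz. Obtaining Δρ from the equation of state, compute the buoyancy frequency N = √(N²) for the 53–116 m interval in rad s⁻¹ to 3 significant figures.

0.0115 rad s⁻¹

ΔT = -9.9 K, ΔS = -0.56 psu (deep − shallow).
Δρ/ρ₀ = −αΔT + βΔS = 1.287 × 10⁻³ − 4.312 × 10⁻⁴ = 8.558 × 10⁻⁴, so Δρ ≈ 0.8772 kg m⁻³.
N² = (g/ρ₀)·Δρ/Δz = g·(Δρ/ρ₀)/Δz = 9.81 × 8.558 × 10⁻⁴ / 63 = 1.3326 × 10⁻⁴ s⁻².
N = √(1.3326 × 10⁻⁴) = 0.011544 rad s⁻¹ ≈ 0.0115 rad s⁻¹.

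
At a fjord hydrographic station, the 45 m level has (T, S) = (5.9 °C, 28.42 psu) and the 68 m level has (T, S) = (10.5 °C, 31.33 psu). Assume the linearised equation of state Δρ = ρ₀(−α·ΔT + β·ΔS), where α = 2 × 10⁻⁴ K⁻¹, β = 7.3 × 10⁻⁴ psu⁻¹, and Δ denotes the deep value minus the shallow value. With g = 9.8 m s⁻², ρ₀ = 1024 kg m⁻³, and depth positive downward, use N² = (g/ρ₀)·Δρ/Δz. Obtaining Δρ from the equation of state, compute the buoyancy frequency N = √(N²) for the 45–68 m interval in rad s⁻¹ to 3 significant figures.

0.0227 rad s⁻¹

ΔT = +4.6 K, ΔS = +2.91 psu (deep − shallow).
Δρ/ρ₀ = −αΔT + βΔS = -9.20 × 10⁻⁴ + 2.1243 × 10⁻³ = 1.2043 × 10⁻³, so Δρ ≈ 1.233 kg m⁻³.
N² = (g/ρ₀)·Δρ/Δz = g·(Δρ/ρ₀)/Δz = 9.8 × 1.2043 × 10⁻³ / 23 = 5.1314 × 10⁻⁴ s⁻².
N = √(5.1314 × 10⁻⁴) = 0.022653 rad s⁻¹ ≈ 0.0227 rad s⁻¹.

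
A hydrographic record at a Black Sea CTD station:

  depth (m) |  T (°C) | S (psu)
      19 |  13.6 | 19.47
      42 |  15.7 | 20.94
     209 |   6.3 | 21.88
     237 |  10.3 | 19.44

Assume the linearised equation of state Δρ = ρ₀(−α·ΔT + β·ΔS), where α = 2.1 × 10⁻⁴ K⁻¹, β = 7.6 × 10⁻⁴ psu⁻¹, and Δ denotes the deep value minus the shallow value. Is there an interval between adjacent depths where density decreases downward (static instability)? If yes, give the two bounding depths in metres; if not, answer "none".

Evaluate Δρ/ρ₀ = −αΔT + βΔS across each adjacent pair:
  19–42 m: −αΔT+βΔS = −(2.1 × 10⁻⁴)(+2.1)+(7.6 × 10⁻⁴)(+1.47) = 6.8 × 10⁻⁴ → stable
  42–209 m: −αΔT+βΔS = −(2.1 × 10⁻⁴)(-9.4)+(7.6 × 10⁻⁴)(+0.94) = 2.7 × 10⁻³ → stable
  209–237 m: −αΔT+βΔS = −(2.1 × 10⁻⁴)(+4.0)+(7.6 × 10⁻⁴)(-2.44) = -2.7 × 10⁻³ → UNSTABLE
The 209–237 m interval has Δρ < 0: lighter water underlies denser water.

209–237 m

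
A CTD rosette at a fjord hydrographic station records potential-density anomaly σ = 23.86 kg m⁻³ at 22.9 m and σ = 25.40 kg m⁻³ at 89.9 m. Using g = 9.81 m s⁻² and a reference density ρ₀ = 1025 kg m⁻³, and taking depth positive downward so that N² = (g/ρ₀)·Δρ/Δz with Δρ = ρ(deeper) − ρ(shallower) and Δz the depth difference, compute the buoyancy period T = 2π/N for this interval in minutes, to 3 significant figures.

Δρ = 1025.40 − 1023.86 = 1.54 kg m⁻³ over Δz = 89.9 − 22.9 = 67 m.
N² = (9.81/1025) × (1.54/67) = 2.1998 × 10⁻⁴ s⁻².
N = √(2.1998 × 10⁻⁴) = 0.014832 rad s⁻¹, so T = 2π/N = 423.62 s = 7.0603 min ≈ 7.06 min.

7.06 min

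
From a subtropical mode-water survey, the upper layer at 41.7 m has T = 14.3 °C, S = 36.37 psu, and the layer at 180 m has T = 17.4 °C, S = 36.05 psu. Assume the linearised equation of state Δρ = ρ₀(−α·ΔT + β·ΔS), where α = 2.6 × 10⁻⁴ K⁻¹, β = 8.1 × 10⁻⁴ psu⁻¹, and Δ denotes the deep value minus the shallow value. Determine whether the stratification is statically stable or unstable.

unstable

ΔT = 17.4 − 14.3 = +3.1 K and ΔS = 36.05 − 36.37 = -0.32 psu (deep − shallow).
−αΔT = -8.06 × 10⁻⁴; βΔS = -2.592 × 10⁻⁴; sum Δρ/ρ₀ = -1.0652 × 10⁻³.
Δρ/ρ₀ < 0, so Δρ < 0: deeper water is lighter → statically unstable; the column would overturn.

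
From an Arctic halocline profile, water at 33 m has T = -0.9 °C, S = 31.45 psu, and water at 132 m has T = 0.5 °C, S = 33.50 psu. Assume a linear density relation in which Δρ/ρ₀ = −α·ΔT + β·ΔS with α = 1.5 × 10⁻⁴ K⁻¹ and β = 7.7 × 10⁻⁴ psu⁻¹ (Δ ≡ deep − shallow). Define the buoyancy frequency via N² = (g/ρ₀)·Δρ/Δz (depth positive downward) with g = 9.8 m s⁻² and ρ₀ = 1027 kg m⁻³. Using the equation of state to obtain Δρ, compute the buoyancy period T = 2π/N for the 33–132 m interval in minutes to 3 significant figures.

9.00 min

ΔT = +1.4 K, ΔS = +2.05 psu (deep − shallow).
Δρ/ρ₀ = −αΔT + βΔS = -2.10 × 10⁻⁴ + 1.5785 × 10⁻³ = 1.3685 × 10⁻³, so Δρ ≈ 1.405 kg m⁻³.
N² = (g/ρ₀)·Δρ/Δz = g·(Δρ/ρ₀)/Δz = 9.8 × 1.3685 × 10⁻³ / 99 = 1.3547 × 10⁻⁴ s⁻².
N = √(1.3547 × 10⁻⁴) = 0.011639 rad s⁻¹ → T = 2π/N = 539.84 s = 8.9973 min ≈ 9.00 min.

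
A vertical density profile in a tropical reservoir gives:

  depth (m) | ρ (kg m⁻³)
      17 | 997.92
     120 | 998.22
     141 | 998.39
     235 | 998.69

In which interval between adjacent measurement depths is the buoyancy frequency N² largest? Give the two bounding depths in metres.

120–141 m

Compute the density gradient over each adjacent pair:
  17–120 m: Δρ/Δz = 0.30/103 = 2.9 × 10⁻³ kg m⁻⁴
  120–141 m: Δρ/Δz = 0.17/21 = 8.1 × 10⁻³ kg m⁻⁴
  141–235 m: Δρ/Δz = 0.30/94 = 3.2 × 10⁻³ kg m⁻⁴
The largest gradient is in the 120–141 m interval — the pycnocline.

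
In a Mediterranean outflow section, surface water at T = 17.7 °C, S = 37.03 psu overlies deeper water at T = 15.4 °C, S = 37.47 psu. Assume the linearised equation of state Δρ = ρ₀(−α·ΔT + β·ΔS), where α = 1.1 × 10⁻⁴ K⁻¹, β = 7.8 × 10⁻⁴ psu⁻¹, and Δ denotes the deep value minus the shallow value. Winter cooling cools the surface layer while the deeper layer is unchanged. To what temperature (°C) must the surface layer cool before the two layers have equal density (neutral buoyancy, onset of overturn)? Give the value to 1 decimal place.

Neutral buoyancy requires Δρ = 0, i.e. −α(T_deep − T_surf′) + β(S_deep − S_surf) = 0.
T_surf′ = T_deep − (β/α)·ΔS = 15.4 − (7.8 × 10⁻⁴/1.1 × 10⁻⁴)·(+0.44) = 12.280 °C.
Cooling required: 17.7 − (12.280) = 5.420 °C.

12.3 °C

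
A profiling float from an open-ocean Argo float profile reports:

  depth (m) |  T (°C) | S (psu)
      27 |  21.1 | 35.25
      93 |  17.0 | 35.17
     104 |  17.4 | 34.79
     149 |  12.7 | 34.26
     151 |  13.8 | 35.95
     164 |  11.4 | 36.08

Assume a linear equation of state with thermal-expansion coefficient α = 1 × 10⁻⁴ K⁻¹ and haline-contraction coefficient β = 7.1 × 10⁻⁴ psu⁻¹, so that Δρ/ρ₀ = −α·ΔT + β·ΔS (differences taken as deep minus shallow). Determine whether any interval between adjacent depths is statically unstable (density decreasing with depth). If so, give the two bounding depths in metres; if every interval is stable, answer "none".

Evaluate Δρ/ρ₀ = −αΔT + βΔS across each adjacent pair:
  27–93 m: −αΔT+βΔS = −(1 × 10⁻⁴)(-4.1)+(7.1 × 10⁻⁴)(-0.08) = 3.5 × 10⁻⁴ → stable
  93–104 m: −αΔT+βΔS = −(1 × 10⁻⁴)(+0.4)+(7.1 × 10⁻⁴)(-0.38) = -3.1 × 10⁻⁴ → UNSTABLE
  104–149 m: −αΔT+βΔS = −(1 × 10⁻⁴)(-4.7)+(7.1 × 10⁻⁴)(-0.53) = 9.4 × 10⁻⁵ → stable
  149–151 m: −αΔT+βΔS = −(1 × 10⁻⁴)(+1.1)+(7.1 × 10⁻⁴)(+1.69) = 1.1 × 10⁻³ → stable
  151–164 m: −αΔT+βΔS = −(1 × 10⁻⁴)(-2.4)+(7.1 × 10⁻⁴)(+0.13) = 3.3 × 10⁻⁴ → stable
The 93–104 m interval has Δρ < 0: lighter water underlies denser water.

93–104 m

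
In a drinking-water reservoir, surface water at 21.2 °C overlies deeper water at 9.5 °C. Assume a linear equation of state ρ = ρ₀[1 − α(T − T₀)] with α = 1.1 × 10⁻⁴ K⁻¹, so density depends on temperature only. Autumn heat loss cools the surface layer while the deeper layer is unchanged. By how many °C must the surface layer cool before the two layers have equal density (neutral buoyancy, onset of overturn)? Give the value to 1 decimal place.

With temperature the only control, equal density requires T_surf′ = T_deep.
T_surf′ = 9.5 °C.
Cooling required: 21.2 − 9.5 = 11.7 °C.

11.7 °C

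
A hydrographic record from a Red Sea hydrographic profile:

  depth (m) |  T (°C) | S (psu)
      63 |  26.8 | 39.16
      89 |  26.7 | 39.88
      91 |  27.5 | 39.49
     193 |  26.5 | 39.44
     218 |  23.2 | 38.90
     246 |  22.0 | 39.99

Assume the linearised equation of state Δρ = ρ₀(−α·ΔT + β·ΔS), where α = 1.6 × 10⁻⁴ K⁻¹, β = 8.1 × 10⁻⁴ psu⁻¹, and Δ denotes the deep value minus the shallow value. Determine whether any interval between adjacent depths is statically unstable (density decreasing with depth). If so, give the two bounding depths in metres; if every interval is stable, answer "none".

Evaluate Δρ/ρ₀ = −αΔT + βΔS across each adjacent pair:
  63–89 m: −αΔT+βΔS = −(1.6 × 10⁻⁴)(-0.1)+(8.1 × 10⁻⁴)(+0.72) = 6.0 × 10⁻⁴ → stable
  89–91 m: −αΔT+βΔS = −(1.6 × 10⁻⁴)(+0.8)+(8.1 × 10⁻⁴)(-0.39) = -4.4 × 10⁻⁴ → UNSTABLE
  91–193 m: −αΔT+βΔS = −(1.6 × 10⁻⁴)(-1.0)+(8.1 × 10⁻⁴)(-0.05) = 1.2 × 10⁻⁴ → stable
  193–218 m: −αΔT+βΔS = −(1.6 × 10⁻⁴)(-3.3)+(8.1 × 10⁻⁴)(-0.54) = 9.1 × 10⁻⁵ → stable
  218–246 m: −αΔT+βΔS = −(1.6 × 10⁻⁴)(-1.2)+(8.1 × 10⁻⁴)(+1.09) = 1.1 × 10⁻³ → stable
The 89–91 m interval has Δρ < 0: lighter water underlies denser water.

89–91 m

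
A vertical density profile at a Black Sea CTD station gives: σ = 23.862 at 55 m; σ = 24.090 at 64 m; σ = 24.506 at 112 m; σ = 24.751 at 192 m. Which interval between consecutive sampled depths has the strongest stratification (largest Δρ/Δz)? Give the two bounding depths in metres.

55–64 m

Compute the density gradient over each adjacent pair:
  55–64 m: Δρ/Δz = 0.228/9 = 0.025 kg m⁻⁴
  64–112 m: Δρ/Δz = 0.416/48 = 8.7 × 10⁻³ kg m⁻⁴
  112–192 m: Δρ/Δz = 0.245/80 = 3.1 × 10⁻³ kg m⁻⁴
The largest gradient is in the 55–64 m interval — the pycnocline.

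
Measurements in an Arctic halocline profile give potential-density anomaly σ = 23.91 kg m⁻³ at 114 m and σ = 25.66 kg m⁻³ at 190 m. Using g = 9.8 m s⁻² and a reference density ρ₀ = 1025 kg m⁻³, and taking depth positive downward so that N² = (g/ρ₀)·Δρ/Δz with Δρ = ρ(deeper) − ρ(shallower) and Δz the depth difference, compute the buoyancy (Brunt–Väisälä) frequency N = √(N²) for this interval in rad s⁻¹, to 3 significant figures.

0.0148 rad s⁻¹

Δρ = 1025.66 − 1023.91 = 1.75 kg m⁻³ over Δz = 190 − 114 = 76 m.
N² = (9.8/1025) × (1.75/76) = 2.2015 × 10⁻⁴ s⁻².
N = √(2.2015 × 10⁻⁴) = 0.014837 rad s⁻¹ ≈ 0.0148 rad s⁻¹.
A positive N² confirms static stability across the interval.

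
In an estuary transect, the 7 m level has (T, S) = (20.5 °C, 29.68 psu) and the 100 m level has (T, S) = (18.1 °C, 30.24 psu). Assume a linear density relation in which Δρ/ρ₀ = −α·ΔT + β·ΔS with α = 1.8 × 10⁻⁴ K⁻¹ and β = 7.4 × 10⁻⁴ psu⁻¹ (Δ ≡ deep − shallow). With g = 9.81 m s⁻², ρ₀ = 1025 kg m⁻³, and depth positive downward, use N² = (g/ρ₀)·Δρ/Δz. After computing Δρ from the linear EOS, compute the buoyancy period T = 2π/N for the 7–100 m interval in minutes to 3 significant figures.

11.1 min

ΔT = -2.4 K, ΔS = +0.56 psu (deep − shallow).
Δρ/ρ₀ = −αΔT + βΔS = 4.32 × 10⁻⁴ + 4.144 × 10⁻⁴ = 8.464 × 10⁻⁴, so Δρ ≈ 0.8676 kg m⁻³.
N² = (g/ρ₀)·Δρ/Δz = g·(Δρ/ρ₀)/Δz = 9.81 × 8.464 × 10⁻⁴ / 93 = 8.9282 × 10⁻⁵ s⁻².
N = √(8.9282 × 10⁻⁵) = 9.4489 × 10⁻³ rad s⁻¹ → T = 2π/N = 664.96 s = 11.083 min ≈ 11.1 min.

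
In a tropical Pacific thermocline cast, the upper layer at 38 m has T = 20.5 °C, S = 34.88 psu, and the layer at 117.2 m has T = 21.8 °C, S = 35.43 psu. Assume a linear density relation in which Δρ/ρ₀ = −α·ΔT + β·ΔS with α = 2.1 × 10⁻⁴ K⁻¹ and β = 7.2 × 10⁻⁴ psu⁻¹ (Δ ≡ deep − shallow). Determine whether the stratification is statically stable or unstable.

stable

ΔT = 21.8 − 20.5 = +1.3 K and ΔS = 35.43 − 34.88 = +0.55 psu (deep − shallow).
−αΔT = -2.73 × 10⁻⁴; βΔS = 3.96 × 10⁻⁴; sum Δρ/ρ₀ = 1.23 × 10⁻⁴.
Δρ/ρ₀ > 0, so Δρ > 0: deeper water is denser → statically stable.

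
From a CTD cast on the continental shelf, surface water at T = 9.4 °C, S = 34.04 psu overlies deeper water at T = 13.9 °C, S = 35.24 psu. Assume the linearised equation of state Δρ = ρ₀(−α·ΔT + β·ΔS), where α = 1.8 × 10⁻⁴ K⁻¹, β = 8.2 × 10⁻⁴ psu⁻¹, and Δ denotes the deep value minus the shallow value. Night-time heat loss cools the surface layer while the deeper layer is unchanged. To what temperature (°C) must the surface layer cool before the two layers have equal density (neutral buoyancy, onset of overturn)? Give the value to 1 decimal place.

Neutral buoyancy requires Δρ = 0, i.e. −α(T_deep − T_surf′) + β(S_deep − S_surf) = 0.
T_surf′ = T_deep − (β/α)·ΔS = 13.9 − (8.2 × 10⁻⁴/1.8 × 10⁻⁴)·(+1.20) = 8.433 °C.
Cooling required: 9.4 − (8.433) = 0.967 °C.

8.4 °C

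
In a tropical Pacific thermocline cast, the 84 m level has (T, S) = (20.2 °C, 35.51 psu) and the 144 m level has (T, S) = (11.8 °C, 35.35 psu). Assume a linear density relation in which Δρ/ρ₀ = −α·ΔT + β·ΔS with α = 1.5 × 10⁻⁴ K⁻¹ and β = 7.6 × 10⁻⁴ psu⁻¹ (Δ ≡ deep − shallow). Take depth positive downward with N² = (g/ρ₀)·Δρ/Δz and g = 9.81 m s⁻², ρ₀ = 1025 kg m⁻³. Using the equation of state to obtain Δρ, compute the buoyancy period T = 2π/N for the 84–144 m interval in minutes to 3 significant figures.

7.68 min

ΔT = -8.4 K, ΔS = -0.16 psu (deep − shallow).
Δρ/ρ₀ = −αΔT + βΔS = 1.26 × 10⁻³ − 1.216 × 10⁻⁴ = 1.1384 × 10⁻³, so Δρ ≈ 1.167 kg m⁻³.
N² = (g/ρ₀)·Δρ/Δz = g·(Δρ/ρ₀)/Δz = 9.81 × 1.1384 × 10⁻³ / 60 = 1.8613 × 10⁻⁴ s⁻².
N = √(1.8613 × 10⁻⁴) = 0.013643 rad s⁻¹ → T = 2π/N = 460.54 s = 7.6757 min ≈ 7.68 min.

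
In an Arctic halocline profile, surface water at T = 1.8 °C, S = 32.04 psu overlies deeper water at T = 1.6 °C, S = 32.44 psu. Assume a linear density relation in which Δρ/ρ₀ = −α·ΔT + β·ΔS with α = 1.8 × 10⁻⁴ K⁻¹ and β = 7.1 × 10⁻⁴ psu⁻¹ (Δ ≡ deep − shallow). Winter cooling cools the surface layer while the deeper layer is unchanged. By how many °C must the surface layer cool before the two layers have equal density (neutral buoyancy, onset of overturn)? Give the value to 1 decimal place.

Neutral buoyancy requires Δρ = 0, i.e. −α(T_deep − T_surf′) + β(S_deep − S_surf) = 0.
T_surf′ = T_deep − (β/α)·ΔS = 1.6 − (7.1 × 10⁻⁴/1.8 × 10⁻⁴)·(+0.40) = 0.022 °C.
Cooling required: 1.8 − (0.022) = 1.778 °C.

1.8 °C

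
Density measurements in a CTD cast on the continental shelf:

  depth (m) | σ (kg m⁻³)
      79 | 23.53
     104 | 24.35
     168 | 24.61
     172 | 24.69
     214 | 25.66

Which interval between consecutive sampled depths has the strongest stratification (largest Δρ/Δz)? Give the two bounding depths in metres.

79–104 m

Compute the density gradient over each adjacent pair:
  79–104 m: Δρ/Δz = 0.82/25 = 0.033 kg m⁻⁴
  104–168 m: Δρ/Δz = 0.26/64 = 4.1 × 10⁻³ kg m⁻⁴
  168–172 m: Δρ/Δz = 0.08/4 = 0.020 kg m⁻⁴
  172–214 m: Δρ/Δz = 0.97/42 = 0.023 kg m⁻⁴
The largest gradient is in the 79–104 m interval — the pycnocline.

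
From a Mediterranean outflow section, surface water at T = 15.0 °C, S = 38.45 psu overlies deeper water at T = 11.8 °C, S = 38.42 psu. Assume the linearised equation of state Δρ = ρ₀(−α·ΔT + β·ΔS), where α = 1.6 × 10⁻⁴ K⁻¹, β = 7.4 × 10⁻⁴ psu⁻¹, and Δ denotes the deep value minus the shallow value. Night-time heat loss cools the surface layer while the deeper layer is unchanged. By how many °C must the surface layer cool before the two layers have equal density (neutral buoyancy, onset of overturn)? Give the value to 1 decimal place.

Neutral buoyancy requires Δρ = 0, i.e. −α(T_deep − T_surf′) + β(S_deep − S_surf) = 0.
T_surf′ = T_deep − (β/α)·ΔS = 11.8 − (7.4 × 10⁻⁴/1.6 × 10⁻⁴)·(-0.03) = 11.939 °C.
Cooling required: 15.0 − (11.939) = 3.061 °C.

3.1 °C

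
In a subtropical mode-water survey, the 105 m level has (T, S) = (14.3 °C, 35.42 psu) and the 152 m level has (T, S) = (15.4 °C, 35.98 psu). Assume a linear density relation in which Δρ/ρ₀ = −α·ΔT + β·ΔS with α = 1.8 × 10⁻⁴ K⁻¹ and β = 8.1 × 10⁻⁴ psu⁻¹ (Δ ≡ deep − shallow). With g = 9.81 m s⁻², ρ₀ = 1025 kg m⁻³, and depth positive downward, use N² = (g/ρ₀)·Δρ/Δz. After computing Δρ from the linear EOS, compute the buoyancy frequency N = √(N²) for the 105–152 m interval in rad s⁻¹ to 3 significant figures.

ΔT = +1.1 K, ΔS = +0.56 psu (deep − shallow).
Δρ/ρ₀ = −αΔT + βΔS = -1.98 × 10⁻⁴ + 4.536 × 10⁻⁴ = 2.556 × 10⁻⁴, so Δρ ≈ 0.2620 kg m⁻³.
N² = (g/ρ₀)·Δρ/Δz = g·(Δρ/ρ₀)/Δz = 9.81 × 2.556 × 10⁻⁴ / 47 = 5.3350 × 10⁻⁵ s⁻².
N = √(5.3350 × 10⁻⁵) = 7.3041 × 10⁻³ rad s⁻¹ ≈ 7.30 × 10⁻³ rad s⁻¹.

7.30 × 10⁻³ rad s⁻¹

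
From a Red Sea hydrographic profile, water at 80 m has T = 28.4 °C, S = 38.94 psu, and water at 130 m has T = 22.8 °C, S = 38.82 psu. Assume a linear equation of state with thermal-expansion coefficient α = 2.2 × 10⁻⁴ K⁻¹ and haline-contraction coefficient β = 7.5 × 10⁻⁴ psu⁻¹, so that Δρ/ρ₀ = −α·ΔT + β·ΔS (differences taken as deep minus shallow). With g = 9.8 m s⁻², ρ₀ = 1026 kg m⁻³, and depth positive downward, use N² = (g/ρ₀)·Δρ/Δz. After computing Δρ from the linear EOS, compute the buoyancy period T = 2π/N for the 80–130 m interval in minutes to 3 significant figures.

ΔT = -5.6 K, ΔS = -0.12 psu (deep − shallow).
Δρ/ρ₀ = −αΔT + βΔS = 1.232 × 10⁻³ − 9.00 × 10⁻⁵ = 1.142 × 10⁻³, so Δρ ≈ 1.172 kg m⁻³.
N² = (g/ρ₀)·Δρ/Δz = g·(Δρ/ρ₀)/Δz = 9.8 × 1.142 × 10⁻³ / 50 = 2.2383 × 10⁻⁴ s⁻².
N = √(2.2383 × 10⁻⁴) = 0.014961 rad s⁻¹ → T = 2π/N = 419.97 s = 6.9995 min ≈ 7.00 min.

7.00 min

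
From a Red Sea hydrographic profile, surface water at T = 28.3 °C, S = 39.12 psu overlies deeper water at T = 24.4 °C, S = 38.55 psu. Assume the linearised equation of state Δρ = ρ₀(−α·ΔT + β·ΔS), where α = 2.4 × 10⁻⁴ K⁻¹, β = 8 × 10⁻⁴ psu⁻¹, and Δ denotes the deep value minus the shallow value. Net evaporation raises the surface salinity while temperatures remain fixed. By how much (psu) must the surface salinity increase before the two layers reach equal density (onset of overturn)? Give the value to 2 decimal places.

0.60 psu

Neutral buoyancy requires −α(T_deep − T_surf) + β(S_deep − S_surf′) = 0.
S_surf′ = S_deep − (α/β)·ΔT = 38.55 − (2.4 × 10⁻⁴/8 × 10⁻⁴)·(-3.9) = 39.7200 psu.
Increase required: 39.7200 − 39.12 = 0.6000 psu.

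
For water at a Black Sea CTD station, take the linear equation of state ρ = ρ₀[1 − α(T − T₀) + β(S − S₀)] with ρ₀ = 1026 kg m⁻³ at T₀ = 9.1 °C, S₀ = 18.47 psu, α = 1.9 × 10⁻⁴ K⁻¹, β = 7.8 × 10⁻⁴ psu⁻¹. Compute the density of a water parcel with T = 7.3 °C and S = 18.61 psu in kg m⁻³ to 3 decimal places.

T − T₀ = -1.8 K, S − S₀ = +0.14 psu.
Bracket = 1 − α·(-1.8) + β·(+0.14) = 1 + (4.512 × 10⁻⁴) = 1.0004512.
ρ = 1026 × 1.0004512 = 1026.463 kg m⁻³.

1026.463 kg m⁻³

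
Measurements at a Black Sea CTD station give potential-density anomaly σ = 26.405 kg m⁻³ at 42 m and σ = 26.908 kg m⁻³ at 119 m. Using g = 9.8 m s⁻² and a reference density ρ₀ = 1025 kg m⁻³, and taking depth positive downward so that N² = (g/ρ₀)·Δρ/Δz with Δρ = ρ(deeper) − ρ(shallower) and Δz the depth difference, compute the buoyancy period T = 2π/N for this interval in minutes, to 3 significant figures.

13.3 min

Δρ = 1026.908 − 1026.405 = 0.503 kg m⁻³ over Δz = 119 − 42 = 77 m.
N² = (9.8/1025) × (0.503/77) = 6.2457 × 10⁻⁵ s⁻².
N = √(6.2457 × 10⁻⁵) = 7.9030 × 10⁻³ rad s⁻¹, so T = 2π/N = 795.04 s = 13.251 min ≈ 13.3 min.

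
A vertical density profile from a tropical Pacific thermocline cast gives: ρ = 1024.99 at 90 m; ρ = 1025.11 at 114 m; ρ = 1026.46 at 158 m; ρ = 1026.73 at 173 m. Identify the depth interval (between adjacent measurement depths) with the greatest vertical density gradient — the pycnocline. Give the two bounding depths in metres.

114–158 m

Compute the density gradient over each adjacent pair:
  90–114 m: Δρ/Δz = 0.12/24 = 5.0 × 10⁻³ kg m⁻⁴
  114–158 m: Δρ/Δz = 1.35/44 = 0.031 kg m⁻⁴
  158–173 m: Δρ/Δz = 0.27/15 = 0.018 kg m⁻⁴
The largest gradient is in the 114–158 m interval — the pycnocline.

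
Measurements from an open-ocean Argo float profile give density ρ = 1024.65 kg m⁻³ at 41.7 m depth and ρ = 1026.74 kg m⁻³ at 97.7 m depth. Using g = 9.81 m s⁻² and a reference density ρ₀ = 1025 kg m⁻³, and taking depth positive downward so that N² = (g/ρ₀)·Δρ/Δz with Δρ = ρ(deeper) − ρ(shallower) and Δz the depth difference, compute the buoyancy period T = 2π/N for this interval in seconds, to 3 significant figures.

Δρ = 1026.74 − 1024.65 = 2.09 kg m⁻³ over Δz = 97.7 − 41.7 = 56 m.
N² = (9.81/1025) × (2.09/56) = 3.5719 × 10⁻⁴ s⁻².
N = √(3.5719 × 10⁻⁴) = 0.018899 rad s⁻¹, so T = 2π/N = 332.46 s ≈ 332 s.

332 s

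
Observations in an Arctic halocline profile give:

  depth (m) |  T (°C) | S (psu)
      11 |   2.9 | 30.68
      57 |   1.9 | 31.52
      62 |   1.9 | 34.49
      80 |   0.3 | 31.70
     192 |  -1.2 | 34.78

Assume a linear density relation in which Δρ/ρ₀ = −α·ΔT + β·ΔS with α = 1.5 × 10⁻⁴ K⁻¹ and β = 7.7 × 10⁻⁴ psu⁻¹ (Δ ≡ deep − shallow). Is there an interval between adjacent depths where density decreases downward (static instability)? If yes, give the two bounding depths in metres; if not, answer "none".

Evaluate Δρ/ρ₀ = −αΔT + βΔS across each adjacent pair:
  11–57 m: −αΔT+βΔS = −(1.5 × 10⁻⁴)(-1.0)+(7.7 × 10⁻⁴)(+0.84) = 8.0 × 10⁻⁴ → stable
  57–62 m: −αΔT+βΔS = −(1.5 × 10⁻⁴)(+0.0)+(7.7 × 10⁻⁴)(+2.97) = 2.3 × 10⁻³ → stable
  62–80 m: −αΔT+βΔS = −(1.5 × 10⁻⁴)(-1.6)+(7.7 × 10⁻⁴)(-2.79) = -1.9 × 10⁻³ → UNSTABLE
  80–192 m: −αΔT+βΔS = −(1.5 × 10⁻⁴)(-1.5)+(7.7 × 10⁻⁴)(+3.08) = 2.6 × 10⁻³ → stable
The 62–80 m interval has Δρ < 0: lighter water underlies denser water.

62–80 m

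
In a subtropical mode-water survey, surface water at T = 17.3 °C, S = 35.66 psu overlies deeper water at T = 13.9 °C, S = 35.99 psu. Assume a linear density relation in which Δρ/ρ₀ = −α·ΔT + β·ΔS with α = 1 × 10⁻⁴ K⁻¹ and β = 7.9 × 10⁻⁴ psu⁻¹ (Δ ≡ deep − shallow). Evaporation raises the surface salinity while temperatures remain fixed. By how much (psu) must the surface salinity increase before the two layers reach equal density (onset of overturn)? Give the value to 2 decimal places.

Neutral buoyancy requires −α(T_deep − T_surf) + β(S_deep − S_surf′) = 0.
S_surf′ = S_deep − (α/β)·ΔT = 35.99 − (1 × 10⁻⁴/7.9 × 10⁻⁴)·(-3.4) = 36.4204 psu.
Increase required: 36.4204 − 35.66 = 0.7604 psu.

0.76 psu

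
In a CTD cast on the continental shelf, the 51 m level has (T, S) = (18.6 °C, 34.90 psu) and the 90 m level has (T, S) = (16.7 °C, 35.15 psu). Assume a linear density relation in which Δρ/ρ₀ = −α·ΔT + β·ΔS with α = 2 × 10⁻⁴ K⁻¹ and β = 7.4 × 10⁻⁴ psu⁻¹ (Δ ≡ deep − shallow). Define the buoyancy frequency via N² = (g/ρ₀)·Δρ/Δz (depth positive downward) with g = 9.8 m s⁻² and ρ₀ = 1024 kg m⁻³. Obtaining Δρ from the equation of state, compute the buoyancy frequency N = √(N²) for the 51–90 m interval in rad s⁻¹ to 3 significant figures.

0.0119 rad s⁻¹

ΔT = -1.9 K, ΔS = +0.25 psu (deep − shallow).
Δρ/ρ₀ = −αΔT + βΔS = 3.80 × 10⁻⁴ + 1.85 × 10⁻⁴ = 5.65 × 10⁻⁴, so Δρ ≈ 0.5786 kg m⁻³.
N² = (g/ρ₀)·Δρ/Δz = g·(Δρ/ρ₀)/Δz = 9.8 × 5.65 × 10⁻⁴ / 39 = 1.4197 × 10⁻⁴ s⁻².
N = √(1.4197 × 10⁻⁴) = 0.011915 rad s⁻¹ ≈ 0.0119 rad s⁻¹.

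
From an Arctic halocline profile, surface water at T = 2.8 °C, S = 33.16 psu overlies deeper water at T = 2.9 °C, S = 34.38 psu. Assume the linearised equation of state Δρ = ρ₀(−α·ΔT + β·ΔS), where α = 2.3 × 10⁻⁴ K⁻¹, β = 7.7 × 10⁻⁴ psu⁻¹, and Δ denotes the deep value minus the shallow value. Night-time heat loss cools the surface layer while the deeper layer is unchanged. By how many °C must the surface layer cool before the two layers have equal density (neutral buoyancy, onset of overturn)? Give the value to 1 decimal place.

Neutral buoyancy requires Δρ = 0, i.e. −α(T_deep − T_surf′) + β(S_deep − S_surf) = 0.
T_surf′ = T_deep − (β/α)·ΔS = 2.9 − (7.7 × 10⁻⁴/2.3 × 10⁻⁴)·(+1.22) = -1.184 °C.
Cooling required: 2.8 − (-1.184) = 3.984 °C.

4.0 °C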